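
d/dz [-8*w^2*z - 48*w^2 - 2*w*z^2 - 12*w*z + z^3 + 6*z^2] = -8*w^2 - 4*w*z - 12*w + 3*z^2 + 12*z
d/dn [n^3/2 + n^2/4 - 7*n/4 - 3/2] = 3*n^2/2 + n/2 - 7/4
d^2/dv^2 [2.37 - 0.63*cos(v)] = 0.63*cos(v)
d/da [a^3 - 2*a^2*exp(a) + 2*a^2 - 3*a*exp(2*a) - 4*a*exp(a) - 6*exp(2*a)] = -2*a^2*exp(a) + 3*a^2 - 6*a*exp(2*a) - 8*a*exp(a) + 4*a - 15*exp(2*a) - 4*exp(a)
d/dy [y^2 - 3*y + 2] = 2*y - 3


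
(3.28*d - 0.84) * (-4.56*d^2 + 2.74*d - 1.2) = -14.9568*d^3 + 12.8176*d^2 - 6.2376*d + 1.008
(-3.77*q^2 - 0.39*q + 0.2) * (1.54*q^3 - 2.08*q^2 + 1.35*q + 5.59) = -5.8058*q^5 + 7.241*q^4 - 3.9703*q^3 - 22.0168*q^2 - 1.9101*q + 1.118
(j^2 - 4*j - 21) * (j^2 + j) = j^4 - 3*j^3 - 25*j^2 - 21*j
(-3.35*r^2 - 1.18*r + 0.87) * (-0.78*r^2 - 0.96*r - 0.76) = 2.613*r^4 + 4.1364*r^3 + 3.0002*r^2 + 0.0616*r - 0.6612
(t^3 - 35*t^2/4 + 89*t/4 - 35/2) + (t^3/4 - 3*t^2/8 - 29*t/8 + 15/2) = 5*t^3/4 - 73*t^2/8 + 149*t/8 - 10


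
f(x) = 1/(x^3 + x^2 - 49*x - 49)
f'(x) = (-3*x^2 - 2*x + 49)/(x^3 + x^2 - 49*x - 49)^2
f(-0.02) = -0.02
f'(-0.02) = 0.02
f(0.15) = -0.02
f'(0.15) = 0.02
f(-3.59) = 0.01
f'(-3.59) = 0.00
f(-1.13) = 0.16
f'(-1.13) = 1.23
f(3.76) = -0.01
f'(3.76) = -0.00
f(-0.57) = -0.05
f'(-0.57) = 0.11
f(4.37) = -0.01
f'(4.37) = -0.00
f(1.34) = -0.01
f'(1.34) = 0.00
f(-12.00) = 0.00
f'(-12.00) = 0.00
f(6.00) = -0.01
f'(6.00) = -0.00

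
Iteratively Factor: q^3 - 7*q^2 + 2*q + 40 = (q + 2)*(q^2 - 9*q + 20) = (q - 5)*(q + 2)*(q - 4)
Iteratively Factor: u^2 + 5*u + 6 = (u + 2)*(u + 3)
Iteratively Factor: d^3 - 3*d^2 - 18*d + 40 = (d - 2)*(d^2 - d - 20) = (d - 5)*(d - 2)*(d + 4)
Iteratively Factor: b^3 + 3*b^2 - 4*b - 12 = (b - 2)*(b^2 + 5*b + 6) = (b - 2)*(b + 2)*(b + 3)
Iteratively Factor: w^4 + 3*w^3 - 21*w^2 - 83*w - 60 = (w + 4)*(w^3 - w^2 - 17*w - 15) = (w - 5)*(w + 4)*(w^2 + 4*w + 3) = (w - 5)*(w + 1)*(w + 4)*(w + 3)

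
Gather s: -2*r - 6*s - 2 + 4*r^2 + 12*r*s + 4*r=4*r^2 + 2*r + s*(12*r - 6) - 2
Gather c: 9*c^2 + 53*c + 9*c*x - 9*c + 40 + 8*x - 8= 9*c^2 + c*(9*x + 44) + 8*x + 32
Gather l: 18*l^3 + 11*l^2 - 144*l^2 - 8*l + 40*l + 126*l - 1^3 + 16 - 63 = 18*l^3 - 133*l^2 + 158*l - 48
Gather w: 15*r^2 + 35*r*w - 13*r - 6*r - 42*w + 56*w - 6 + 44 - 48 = 15*r^2 - 19*r + w*(35*r + 14) - 10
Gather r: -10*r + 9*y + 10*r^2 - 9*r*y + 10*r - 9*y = 10*r^2 - 9*r*y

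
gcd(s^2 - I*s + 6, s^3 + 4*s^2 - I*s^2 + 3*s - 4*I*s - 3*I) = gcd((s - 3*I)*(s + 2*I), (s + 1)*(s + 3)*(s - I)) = 1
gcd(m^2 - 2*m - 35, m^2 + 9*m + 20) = m + 5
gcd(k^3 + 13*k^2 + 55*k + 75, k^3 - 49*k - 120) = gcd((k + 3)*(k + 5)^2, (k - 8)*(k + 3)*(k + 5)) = k^2 + 8*k + 15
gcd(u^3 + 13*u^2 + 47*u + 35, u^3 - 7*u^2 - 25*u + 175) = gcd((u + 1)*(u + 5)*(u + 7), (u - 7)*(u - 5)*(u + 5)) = u + 5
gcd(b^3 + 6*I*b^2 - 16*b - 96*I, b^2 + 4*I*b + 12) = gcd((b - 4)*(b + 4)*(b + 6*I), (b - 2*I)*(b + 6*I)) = b + 6*I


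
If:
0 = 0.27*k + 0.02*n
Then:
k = -0.0740740740740741*n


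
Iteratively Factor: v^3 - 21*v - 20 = (v - 5)*(v^2 + 5*v + 4) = (v - 5)*(v + 4)*(v + 1)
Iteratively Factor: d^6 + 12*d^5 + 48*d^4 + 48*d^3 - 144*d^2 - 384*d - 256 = (d + 2)*(d^5 + 10*d^4 + 28*d^3 - 8*d^2 - 128*d - 128) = (d + 2)^2*(d^4 + 8*d^3 + 12*d^2 - 32*d - 64) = (d - 2)*(d + 2)^2*(d^3 + 10*d^2 + 32*d + 32) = (d - 2)*(d + 2)^2*(d + 4)*(d^2 + 6*d + 8) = (d - 2)*(d + 2)^3*(d + 4)*(d + 4)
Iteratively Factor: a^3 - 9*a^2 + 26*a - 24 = (a - 3)*(a^2 - 6*a + 8) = (a - 4)*(a - 3)*(a - 2)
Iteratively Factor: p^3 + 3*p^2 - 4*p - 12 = (p + 3)*(p^2 - 4) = (p + 2)*(p + 3)*(p - 2)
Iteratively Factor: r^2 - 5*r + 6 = (r - 3)*(r - 2)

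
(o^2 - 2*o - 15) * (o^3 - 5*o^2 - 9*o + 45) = o^5 - 7*o^4 - 14*o^3 + 138*o^2 + 45*o - 675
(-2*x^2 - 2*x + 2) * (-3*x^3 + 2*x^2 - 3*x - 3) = 6*x^5 + 2*x^4 - 4*x^3 + 16*x^2 - 6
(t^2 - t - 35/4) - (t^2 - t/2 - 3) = -t/2 - 23/4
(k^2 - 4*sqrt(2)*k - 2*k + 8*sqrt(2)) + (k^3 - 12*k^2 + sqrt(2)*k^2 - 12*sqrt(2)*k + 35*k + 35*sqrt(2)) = k^3 - 11*k^2 + sqrt(2)*k^2 - 16*sqrt(2)*k + 33*k + 43*sqrt(2)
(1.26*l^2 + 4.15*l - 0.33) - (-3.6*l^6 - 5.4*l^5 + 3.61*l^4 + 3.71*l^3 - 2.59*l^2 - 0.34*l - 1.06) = 3.6*l^6 + 5.4*l^5 - 3.61*l^4 - 3.71*l^3 + 3.85*l^2 + 4.49*l + 0.73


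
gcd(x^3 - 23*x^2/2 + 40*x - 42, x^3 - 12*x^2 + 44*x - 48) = x^2 - 8*x + 12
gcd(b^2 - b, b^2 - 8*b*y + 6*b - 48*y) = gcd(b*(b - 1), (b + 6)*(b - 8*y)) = 1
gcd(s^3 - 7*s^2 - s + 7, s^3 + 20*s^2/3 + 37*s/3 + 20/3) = s + 1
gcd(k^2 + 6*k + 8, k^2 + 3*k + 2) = k + 2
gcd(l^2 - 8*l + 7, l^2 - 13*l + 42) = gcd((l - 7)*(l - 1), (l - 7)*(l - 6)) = l - 7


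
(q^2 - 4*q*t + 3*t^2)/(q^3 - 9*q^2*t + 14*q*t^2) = (q^2 - 4*q*t + 3*t^2)/(q*(q^2 - 9*q*t + 14*t^2))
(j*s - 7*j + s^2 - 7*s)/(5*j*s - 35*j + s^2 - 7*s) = (j + s)/(5*j + s)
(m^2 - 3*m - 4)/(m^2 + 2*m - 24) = (m + 1)/(m + 6)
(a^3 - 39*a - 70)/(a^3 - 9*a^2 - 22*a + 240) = (a^2 - 5*a - 14)/(a^2 - 14*a + 48)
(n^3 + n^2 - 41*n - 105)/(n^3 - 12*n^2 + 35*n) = (n^2 + 8*n + 15)/(n*(n - 5))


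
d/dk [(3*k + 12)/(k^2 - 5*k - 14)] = 3*(-k^2 - 8*k + 6)/(k^4 - 10*k^3 - 3*k^2 + 140*k + 196)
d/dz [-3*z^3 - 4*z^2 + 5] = z*(-9*z - 8)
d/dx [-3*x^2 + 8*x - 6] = 8 - 6*x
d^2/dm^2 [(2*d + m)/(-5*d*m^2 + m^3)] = 2*(-150*d^3 + 55*d^2*m + 3*d*m^2 - 3*m^3)/(m^4*(125*d^3 - 75*d^2*m + 15*d*m^2 - m^3))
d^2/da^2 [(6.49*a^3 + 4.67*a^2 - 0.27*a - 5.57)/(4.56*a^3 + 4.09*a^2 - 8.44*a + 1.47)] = (9.09494701772928e-13*a^7 - 47.8699679999991*a^6 + 1464.974784*a^5 - 863.714159999998*a^4 - 961.209156000001*a^3 + 97.2953159999997*a^2 + 1471.551348*a - 713.082148)/(94.818816*a^9 + 255.137472*a^8 - 297.653544*a^7 - 784.338551*a^6 + 715.416684*a^5 + 608.357145*a^4 - 876.113344*a^3 + 340.654419*a^2 - 54.713988*a + 3.176523)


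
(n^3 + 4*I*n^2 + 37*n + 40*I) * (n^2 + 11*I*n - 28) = n^5 + 15*I*n^4 - 35*n^3 + 335*I*n^2 - 1476*n - 1120*I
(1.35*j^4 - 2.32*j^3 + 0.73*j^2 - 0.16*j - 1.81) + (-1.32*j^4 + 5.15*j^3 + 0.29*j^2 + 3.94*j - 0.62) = 0.03*j^4 + 2.83*j^3 + 1.02*j^2 + 3.78*j - 2.43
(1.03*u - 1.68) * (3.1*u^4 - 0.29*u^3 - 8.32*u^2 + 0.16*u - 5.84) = 3.193*u^5 - 5.5067*u^4 - 8.0824*u^3 + 14.1424*u^2 - 6.284*u + 9.8112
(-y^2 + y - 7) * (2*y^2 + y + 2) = -2*y^4 + y^3 - 15*y^2 - 5*y - 14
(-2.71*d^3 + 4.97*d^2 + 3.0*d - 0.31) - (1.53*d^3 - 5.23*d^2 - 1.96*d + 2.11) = -4.24*d^3 + 10.2*d^2 + 4.96*d - 2.42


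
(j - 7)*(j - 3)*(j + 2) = j^3 - 8*j^2 + j + 42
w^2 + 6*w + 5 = (w + 1)*(w + 5)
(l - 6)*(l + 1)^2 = l^3 - 4*l^2 - 11*l - 6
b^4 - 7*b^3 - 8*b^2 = b^2*(b - 8)*(b + 1)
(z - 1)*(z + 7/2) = z^2 + 5*z/2 - 7/2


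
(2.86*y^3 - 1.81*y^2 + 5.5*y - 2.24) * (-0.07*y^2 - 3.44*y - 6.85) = -0.2002*y^5 - 9.7117*y^4 - 13.7496*y^3 - 6.3647*y^2 - 29.9694*y + 15.344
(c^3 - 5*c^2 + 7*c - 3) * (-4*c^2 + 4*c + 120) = -4*c^5 + 24*c^4 + 72*c^3 - 560*c^2 + 828*c - 360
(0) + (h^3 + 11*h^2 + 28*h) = h^3 + 11*h^2 + 28*h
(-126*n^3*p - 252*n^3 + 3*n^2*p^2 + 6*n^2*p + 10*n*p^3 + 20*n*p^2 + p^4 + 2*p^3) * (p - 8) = -126*n^3*p^2 + 756*n^3*p + 2016*n^3 + 3*n^2*p^3 - 18*n^2*p^2 - 48*n^2*p + 10*n*p^4 - 60*n*p^3 - 160*n*p^2 + p^5 - 6*p^4 - 16*p^3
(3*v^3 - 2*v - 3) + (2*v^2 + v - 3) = 3*v^3 + 2*v^2 - v - 6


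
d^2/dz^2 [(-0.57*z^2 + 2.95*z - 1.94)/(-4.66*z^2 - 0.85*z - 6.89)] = (-132.63758*z^3 + 142.962276*z^2 + 614.40702*z - 33.101868)/(101.194696*z^6 + 55.37478*z^5 + 458.962002*z^4 + 164.361865*z^3 + 678.594033*z^2 + 121.053855*z + 327.082769)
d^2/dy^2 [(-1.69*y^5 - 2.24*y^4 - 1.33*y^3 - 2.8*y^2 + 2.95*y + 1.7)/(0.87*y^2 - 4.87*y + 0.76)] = (-7.674966*y^7 + 111.174864*y^6 - 444.1485*y^5 - 139.990824*y^4 + 32.539036*y^3 + 32.838228*y^2 - 59.528868*y + 96.9919)/(0.658503*y^6 - 11.058309*y^5 + 63.626841*y^4 - 134.821567*y^3 + 55.582068*y^2 - 8.438736*y + 0.438976)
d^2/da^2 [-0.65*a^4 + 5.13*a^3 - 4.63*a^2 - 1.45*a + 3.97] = -7.8*a^2 + 30.78*a - 9.26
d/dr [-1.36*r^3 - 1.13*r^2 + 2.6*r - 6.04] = -4.08*r^2 - 2.26*r + 2.6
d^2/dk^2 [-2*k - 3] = 0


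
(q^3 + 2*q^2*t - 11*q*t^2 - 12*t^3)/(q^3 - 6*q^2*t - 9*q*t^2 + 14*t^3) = (q^3 + 2*q^2*t - 11*q*t^2 - 12*t^3)/(q^3 - 6*q^2*t - 9*q*t^2 + 14*t^3)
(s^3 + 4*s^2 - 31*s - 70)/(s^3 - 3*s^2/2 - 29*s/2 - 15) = 2*(s + 7)/(2*s + 3)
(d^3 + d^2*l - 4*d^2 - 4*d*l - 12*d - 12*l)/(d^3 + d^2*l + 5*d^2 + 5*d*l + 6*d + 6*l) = (d - 6)/(d + 3)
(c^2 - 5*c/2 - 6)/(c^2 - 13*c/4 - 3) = 2*(2*c + 3)/(4*c + 3)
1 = 1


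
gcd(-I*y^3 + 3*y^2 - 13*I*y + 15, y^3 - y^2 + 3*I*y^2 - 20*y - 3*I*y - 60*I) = 1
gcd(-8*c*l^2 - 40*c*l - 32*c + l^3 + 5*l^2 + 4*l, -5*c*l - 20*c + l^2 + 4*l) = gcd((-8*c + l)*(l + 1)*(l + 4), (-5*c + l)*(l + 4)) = l + 4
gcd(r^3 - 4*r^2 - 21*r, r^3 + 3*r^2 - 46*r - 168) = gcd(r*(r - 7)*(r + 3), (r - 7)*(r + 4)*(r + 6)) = r - 7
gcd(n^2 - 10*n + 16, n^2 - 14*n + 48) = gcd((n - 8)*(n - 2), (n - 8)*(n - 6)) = n - 8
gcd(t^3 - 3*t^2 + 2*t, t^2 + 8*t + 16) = 1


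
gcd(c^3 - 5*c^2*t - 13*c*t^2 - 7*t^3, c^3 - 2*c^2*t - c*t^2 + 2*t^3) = c + t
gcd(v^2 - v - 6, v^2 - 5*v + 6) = v - 3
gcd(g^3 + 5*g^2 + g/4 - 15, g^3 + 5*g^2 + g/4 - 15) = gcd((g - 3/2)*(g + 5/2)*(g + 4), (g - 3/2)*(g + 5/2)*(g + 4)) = g^3 + 5*g^2 + g/4 - 15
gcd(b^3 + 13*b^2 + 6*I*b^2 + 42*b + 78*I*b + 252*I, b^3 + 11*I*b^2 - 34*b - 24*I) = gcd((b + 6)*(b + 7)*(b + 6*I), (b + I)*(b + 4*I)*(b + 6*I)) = b + 6*I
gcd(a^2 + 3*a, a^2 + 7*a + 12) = a + 3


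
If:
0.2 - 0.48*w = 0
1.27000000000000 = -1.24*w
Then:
No Solution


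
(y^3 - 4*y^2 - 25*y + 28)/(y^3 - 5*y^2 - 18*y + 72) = (y^2 - 8*y + 7)/(y^2 - 9*y + 18)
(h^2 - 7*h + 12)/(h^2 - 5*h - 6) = (-h^2 + 7*h - 12)/(-h^2 + 5*h + 6)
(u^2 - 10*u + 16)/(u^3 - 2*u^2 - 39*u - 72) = (u - 2)/(u^2 + 6*u + 9)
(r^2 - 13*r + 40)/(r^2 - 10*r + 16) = (r - 5)/(r - 2)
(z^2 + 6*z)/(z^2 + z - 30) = z/(z - 5)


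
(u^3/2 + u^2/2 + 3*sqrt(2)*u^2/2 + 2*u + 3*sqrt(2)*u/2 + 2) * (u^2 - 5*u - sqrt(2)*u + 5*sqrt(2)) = u^5/2 - 2*u^4 + sqrt(2)*u^4 - 4*sqrt(2)*u^3 - 7*u^3/2 - 7*sqrt(2)*u^2 + 4*u^2 + 5*u + 8*sqrt(2)*u + 10*sqrt(2)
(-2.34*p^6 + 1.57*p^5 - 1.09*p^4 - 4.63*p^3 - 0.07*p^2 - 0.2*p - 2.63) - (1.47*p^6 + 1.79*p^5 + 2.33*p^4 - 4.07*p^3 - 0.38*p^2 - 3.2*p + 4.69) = -3.81*p^6 - 0.22*p^5 - 3.42*p^4 - 0.56*p^3 + 0.31*p^2 + 3.0*p - 7.32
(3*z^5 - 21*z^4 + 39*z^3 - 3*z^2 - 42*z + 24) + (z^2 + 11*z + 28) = 3*z^5 - 21*z^4 + 39*z^3 - 2*z^2 - 31*z + 52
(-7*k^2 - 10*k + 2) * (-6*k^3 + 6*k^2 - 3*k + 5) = 42*k^5 + 18*k^4 - 51*k^3 + 7*k^2 - 56*k + 10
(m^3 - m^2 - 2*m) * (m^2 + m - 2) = m^5 - 5*m^3 + 4*m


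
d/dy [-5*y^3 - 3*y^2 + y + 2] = -15*y^2 - 6*y + 1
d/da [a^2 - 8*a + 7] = 2*a - 8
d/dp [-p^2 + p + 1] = 1 - 2*p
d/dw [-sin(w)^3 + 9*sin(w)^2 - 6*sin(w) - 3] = 3*(6*sin(w) + cos(w)^2 - 3)*cos(w)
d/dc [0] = 0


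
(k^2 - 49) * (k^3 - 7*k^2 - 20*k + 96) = k^5 - 7*k^4 - 69*k^3 + 439*k^2 + 980*k - 4704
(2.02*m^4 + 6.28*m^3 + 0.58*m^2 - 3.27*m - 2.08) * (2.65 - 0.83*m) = -1.6766*m^5 + 0.1406*m^4 + 16.1606*m^3 + 4.2511*m^2 - 6.9391*m - 5.512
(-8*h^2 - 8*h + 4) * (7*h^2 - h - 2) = -56*h^4 - 48*h^3 + 52*h^2 + 12*h - 8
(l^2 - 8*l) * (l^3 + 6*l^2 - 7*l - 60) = l^5 - 2*l^4 - 55*l^3 - 4*l^2 + 480*l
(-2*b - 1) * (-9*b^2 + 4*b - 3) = 18*b^3 + b^2 + 2*b + 3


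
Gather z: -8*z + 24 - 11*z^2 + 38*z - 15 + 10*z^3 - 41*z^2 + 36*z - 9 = 10*z^3 - 52*z^2 + 66*z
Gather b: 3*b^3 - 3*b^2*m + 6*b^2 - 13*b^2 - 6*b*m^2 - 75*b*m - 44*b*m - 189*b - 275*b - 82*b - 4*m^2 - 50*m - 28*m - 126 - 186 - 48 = 3*b^3 + b^2*(-3*m - 7) + b*(-6*m^2 - 119*m - 546) - 4*m^2 - 78*m - 360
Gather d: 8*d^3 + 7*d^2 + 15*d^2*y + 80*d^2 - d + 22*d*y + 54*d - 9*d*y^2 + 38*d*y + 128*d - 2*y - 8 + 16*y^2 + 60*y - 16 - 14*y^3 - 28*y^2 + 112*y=8*d^3 + d^2*(15*y + 87) + d*(-9*y^2 + 60*y + 181) - 14*y^3 - 12*y^2 + 170*y - 24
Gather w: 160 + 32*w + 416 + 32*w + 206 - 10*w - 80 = 54*w + 702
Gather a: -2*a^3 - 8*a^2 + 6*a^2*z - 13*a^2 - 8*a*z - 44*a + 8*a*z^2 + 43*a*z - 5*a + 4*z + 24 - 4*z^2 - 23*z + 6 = -2*a^3 + a^2*(6*z - 21) + a*(8*z^2 + 35*z - 49) - 4*z^2 - 19*z + 30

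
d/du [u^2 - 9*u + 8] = 2*u - 9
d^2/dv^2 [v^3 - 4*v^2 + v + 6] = 6*v - 8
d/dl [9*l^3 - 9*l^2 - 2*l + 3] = 27*l^2 - 18*l - 2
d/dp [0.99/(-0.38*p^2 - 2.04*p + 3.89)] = (0.7524*p + 2.0196)/(0.38*p^2 + 2.04*p - 3.89)^2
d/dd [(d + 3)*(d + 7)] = 2*d + 10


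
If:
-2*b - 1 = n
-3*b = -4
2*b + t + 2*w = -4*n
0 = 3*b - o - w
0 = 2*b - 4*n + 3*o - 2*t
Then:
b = 4/3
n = -11/3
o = 28/3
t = 68/3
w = -16/3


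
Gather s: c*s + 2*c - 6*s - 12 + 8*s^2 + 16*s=2*c + 8*s^2 + s*(c + 10) - 12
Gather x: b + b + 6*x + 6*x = 2*b + 12*x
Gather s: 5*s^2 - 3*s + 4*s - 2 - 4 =5*s^2 + s - 6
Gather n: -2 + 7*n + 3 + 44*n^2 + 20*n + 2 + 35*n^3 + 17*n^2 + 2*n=35*n^3 + 61*n^2 + 29*n + 3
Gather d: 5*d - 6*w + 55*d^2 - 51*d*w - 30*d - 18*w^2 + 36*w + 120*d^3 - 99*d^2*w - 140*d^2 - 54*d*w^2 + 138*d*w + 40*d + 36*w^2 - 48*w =120*d^3 + d^2*(-99*w - 85) + d*(-54*w^2 + 87*w + 15) + 18*w^2 - 18*w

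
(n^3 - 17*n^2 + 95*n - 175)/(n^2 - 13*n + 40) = (n^2 - 12*n + 35)/(n - 8)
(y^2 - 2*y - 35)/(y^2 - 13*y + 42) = (y + 5)/(y - 6)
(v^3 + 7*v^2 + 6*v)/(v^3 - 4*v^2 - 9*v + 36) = v*(v^2 + 7*v + 6)/(v^3 - 4*v^2 - 9*v + 36)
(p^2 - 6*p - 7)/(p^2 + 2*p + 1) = (p - 7)/(p + 1)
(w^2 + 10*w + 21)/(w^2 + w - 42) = (w + 3)/(w - 6)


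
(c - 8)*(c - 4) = c^2 - 12*c + 32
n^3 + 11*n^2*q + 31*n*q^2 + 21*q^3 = (n + q)*(n + 3*q)*(n + 7*q)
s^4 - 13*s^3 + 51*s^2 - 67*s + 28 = (s - 7)*(s - 4)*(s - 1)^2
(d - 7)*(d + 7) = d^2 - 49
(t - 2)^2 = t^2 - 4*t + 4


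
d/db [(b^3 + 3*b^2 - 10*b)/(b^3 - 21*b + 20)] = (-3*b^2 + 8*b - 8)/(b^4 - 10*b^3 + 33*b^2 - 40*b + 16)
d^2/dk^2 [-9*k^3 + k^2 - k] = 2 - 54*k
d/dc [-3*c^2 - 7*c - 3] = -6*c - 7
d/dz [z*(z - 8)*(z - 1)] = 3*z^2 - 18*z + 8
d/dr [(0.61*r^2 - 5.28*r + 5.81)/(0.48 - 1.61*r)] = (-0.9821*r^2 + 0.585599999999999*r + 6.8197)/(2.5921*r^2 - 1.5456*r + 0.2304)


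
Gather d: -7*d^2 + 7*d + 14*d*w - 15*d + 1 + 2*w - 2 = -7*d^2 + d*(14*w - 8) + 2*w - 1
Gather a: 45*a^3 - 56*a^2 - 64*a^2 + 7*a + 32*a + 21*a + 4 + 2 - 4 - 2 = 45*a^3 - 120*a^2 + 60*a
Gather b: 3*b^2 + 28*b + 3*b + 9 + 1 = 3*b^2 + 31*b + 10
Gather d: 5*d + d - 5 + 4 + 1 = 6*d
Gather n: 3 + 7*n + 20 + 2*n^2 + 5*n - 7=2*n^2 + 12*n + 16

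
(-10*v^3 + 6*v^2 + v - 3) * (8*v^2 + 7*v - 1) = -80*v^5 - 22*v^4 + 60*v^3 - 23*v^2 - 22*v + 3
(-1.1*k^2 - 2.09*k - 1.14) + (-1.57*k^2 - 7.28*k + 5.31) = -2.67*k^2 - 9.37*k + 4.17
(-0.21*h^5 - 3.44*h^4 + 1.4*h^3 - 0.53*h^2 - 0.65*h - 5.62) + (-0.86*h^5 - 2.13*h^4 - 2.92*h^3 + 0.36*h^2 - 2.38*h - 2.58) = -1.07*h^5 - 5.57*h^4 - 1.52*h^3 - 0.17*h^2 - 3.03*h - 8.2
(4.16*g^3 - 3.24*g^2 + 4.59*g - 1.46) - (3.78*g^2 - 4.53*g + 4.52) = 4.16*g^3 - 7.02*g^2 + 9.12*g - 5.98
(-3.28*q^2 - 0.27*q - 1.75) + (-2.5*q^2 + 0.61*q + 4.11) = -5.78*q^2 + 0.34*q + 2.36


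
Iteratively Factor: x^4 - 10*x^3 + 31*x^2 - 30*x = (x)*(x^3 - 10*x^2 + 31*x - 30) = x*(x - 5)*(x^2 - 5*x + 6) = x*(x - 5)*(x - 3)*(x - 2)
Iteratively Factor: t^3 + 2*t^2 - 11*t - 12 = (t - 3)*(t^2 + 5*t + 4) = (t - 3)*(t + 1)*(t + 4)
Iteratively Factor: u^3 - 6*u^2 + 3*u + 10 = (u - 5)*(u^2 - u - 2) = (u - 5)*(u + 1)*(u - 2)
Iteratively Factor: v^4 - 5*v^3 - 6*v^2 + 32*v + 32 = (v + 1)*(v^3 - 6*v^2 + 32) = (v - 4)*(v + 1)*(v^2 - 2*v - 8) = (v - 4)^2*(v + 1)*(v + 2)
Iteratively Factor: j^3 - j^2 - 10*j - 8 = (j - 4)*(j^2 + 3*j + 2) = (j - 4)*(j + 1)*(j + 2)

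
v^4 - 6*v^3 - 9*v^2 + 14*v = v*(v - 7)*(v - 1)*(v + 2)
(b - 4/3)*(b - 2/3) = b^2 - 2*b + 8/9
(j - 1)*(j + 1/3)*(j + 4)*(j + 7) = j^4 + 31*j^3/3 + 61*j^2/3 - 67*j/3 - 28/3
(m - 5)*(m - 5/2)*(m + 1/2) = m^3 - 7*m^2 + 35*m/4 + 25/4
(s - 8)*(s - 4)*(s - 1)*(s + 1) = s^4 - 12*s^3 + 31*s^2 + 12*s - 32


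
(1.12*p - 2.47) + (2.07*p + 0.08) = 3.19*p - 2.39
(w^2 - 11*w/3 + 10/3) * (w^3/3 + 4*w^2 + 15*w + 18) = w^5/3 + 25*w^4/9 + 13*w^3/9 - 71*w^2/3 - 16*w + 60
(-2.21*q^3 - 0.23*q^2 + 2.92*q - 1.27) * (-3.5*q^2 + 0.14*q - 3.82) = 7.735*q^5 + 0.4956*q^4 - 1.81*q^3 + 5.7324*q^2 - 11.3322*q + 4.8514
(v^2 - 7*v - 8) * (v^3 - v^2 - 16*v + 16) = v^5 - 8*v^4 - 17*v^3 + 136*v^2 + 16*v - 128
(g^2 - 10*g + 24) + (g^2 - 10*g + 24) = 2*g^2 - 20*g + 48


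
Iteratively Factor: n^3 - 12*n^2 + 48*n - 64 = (n - 4)*(n^2 - 8*n + 16) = (n - 4)^2*(n - 4)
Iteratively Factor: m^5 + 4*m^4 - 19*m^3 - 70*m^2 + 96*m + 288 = (m + 4)*(m^4 - 19*m^2 + 6*m + 72) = (m + 4)^2*(m^3 - 4*m^2 - 3*m + 18) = (m - 3)*(m + 4)^2*(m^2 - m - 6) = (m - 3)*(m + 2)*(m + 4)^2*(m - 3)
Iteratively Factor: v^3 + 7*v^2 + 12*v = (v + 4)*(v^2 + 3*v) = v*(v + 4)*(v + 3)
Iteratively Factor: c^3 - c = (c)*(c^2 - 1) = c*(c + 1)*(c - 1)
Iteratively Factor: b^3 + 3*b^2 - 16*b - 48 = (b - 4)*(b^2 + 7*b + 12) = (b - 4)*(b + 4)*(b + 3)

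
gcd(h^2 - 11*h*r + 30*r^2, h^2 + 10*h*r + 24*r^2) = 1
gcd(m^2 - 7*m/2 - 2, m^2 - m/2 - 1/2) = m + 1/2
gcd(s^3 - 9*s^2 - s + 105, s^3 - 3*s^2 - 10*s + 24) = s + 3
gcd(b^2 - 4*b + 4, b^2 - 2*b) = b - 2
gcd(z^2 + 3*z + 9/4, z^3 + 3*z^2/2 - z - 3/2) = z + 3/2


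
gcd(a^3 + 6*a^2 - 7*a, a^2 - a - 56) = a + 7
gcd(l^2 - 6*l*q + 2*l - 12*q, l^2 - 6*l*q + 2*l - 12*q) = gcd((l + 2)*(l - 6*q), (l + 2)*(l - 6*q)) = -l^2 + 6*l*q - 2*l + 12*q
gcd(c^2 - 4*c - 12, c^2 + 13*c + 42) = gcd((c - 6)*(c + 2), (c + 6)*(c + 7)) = 1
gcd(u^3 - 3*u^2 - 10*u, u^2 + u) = u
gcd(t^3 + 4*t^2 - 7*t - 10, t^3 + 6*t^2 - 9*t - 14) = t^2 - t - 2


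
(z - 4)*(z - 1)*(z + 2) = z^3 - 3*z^2 - 6*z + 8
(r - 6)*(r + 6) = r^2 - 36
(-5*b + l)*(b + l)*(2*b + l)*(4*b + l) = -40*b^4 - 62*b^3*l - 21*b^2*l^2 + 2*b*l^3 + l^4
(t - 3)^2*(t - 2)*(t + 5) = t^4 - 3*t^3 - 19*t^2 + 87*t - 90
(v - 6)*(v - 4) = v^2 - 10*v + 24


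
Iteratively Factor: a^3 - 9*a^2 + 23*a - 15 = (a - 1)*(a^2 - 8*a + 15) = (a - 5)*(a - 1)*(a - 3)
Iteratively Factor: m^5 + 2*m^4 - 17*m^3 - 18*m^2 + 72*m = (m - 3)*(m^4 + 5*m^3 - 2*m^2 - 24*m) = m*(m - 3)*(m^3 + 5*m^2 - 2*m - 24) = m*(m - 3)*(m - 2)*(m^2 + 7*m + 12) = m*(m - 3)*(m - 2)*(m + 4)*(m + 3)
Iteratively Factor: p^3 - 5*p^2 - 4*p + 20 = (p - 5)*(p^2 - 4) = (p - 5)*(p - 2)*(p + 2)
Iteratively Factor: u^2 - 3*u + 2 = (u - 2)*(u - 1)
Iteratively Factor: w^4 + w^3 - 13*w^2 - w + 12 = (w - 1)*(w^3 + 2*w^2 - 11*w - 12) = (w - 3)*(w - 1)*(w^2 + 5*w + 4) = (w - 3)*(w - 1)*(w + 1)*(w + 4)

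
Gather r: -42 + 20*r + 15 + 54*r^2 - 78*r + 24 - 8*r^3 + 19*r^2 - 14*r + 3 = -8*r^3 + 73*r^2 - 72*r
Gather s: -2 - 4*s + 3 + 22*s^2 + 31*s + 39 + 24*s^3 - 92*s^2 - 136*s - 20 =24*s^3 - 70*s^2 - 109*s + 20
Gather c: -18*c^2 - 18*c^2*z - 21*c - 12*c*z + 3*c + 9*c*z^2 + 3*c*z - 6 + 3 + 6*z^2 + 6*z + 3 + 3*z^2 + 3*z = c^2*(-18*z - 18) + c*(9*z^2 - 9*z - 18) + 9*z^2 + 9*z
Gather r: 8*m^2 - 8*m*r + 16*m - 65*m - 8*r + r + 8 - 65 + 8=8*m^2 - 49*m + r*(-8*m - 7) - 49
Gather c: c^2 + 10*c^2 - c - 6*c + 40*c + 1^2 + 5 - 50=11*c^2 + 33*c - 44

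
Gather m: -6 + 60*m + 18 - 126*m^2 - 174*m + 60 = -126*m^2 - 114*m + 72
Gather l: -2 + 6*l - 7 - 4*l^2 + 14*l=-4*l^2 + 20*l - 9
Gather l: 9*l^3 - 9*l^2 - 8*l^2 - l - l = 9*l^3 - 17*l^2 - 2*l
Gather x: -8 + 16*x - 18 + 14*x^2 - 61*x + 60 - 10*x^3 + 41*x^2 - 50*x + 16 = -10*x^3 + 55*x^2 - 95*x + 50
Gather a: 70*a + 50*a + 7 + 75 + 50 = 120*a + 132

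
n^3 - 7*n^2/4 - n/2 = n*(n - 2)*(n + 1/4)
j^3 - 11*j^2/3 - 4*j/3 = j*(j - 4)*(j + 1/3)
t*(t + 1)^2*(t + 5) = t^4 + 7*t^3 + 11*t^2 + 5*t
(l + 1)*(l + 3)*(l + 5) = l^3 + 9*l^2 + 23*l + 15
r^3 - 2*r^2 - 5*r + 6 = (r - 3)*(r - 1)*(r + 2)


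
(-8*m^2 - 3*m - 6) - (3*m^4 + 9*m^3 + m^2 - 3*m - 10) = -3*m^4 - 9*m^3 - 9*m^2 + 4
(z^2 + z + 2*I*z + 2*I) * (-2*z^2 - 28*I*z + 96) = -2*z^4 - 2*z^3 - 32*I*z^3 + 152*z^2 - 32*I*z^2 + 152*z + 192*I*z + 192*I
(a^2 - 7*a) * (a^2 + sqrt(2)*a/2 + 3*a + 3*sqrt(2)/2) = a^4 - 4*a^3 + sqrt(2)*a^3/2 - 21*a^2 - 2*sqrt(2)*a^2 - 21*sqrt(2)*a/2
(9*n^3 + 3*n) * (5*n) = 45*n^4 + 15*n^2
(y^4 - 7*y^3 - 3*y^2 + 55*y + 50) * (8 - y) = -y^5 + 15*y^4 - 53*y^3 - 79*y^2 + 390*y + 400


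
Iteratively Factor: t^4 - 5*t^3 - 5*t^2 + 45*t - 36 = (t - 1)*(t^3 - 4*t^2 - 9*t + 36) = (t - 1)*(t + 3)*(t^2 - 7*t + 12) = (t - 3)*(t - 1)*(t + 3)*(t - 4)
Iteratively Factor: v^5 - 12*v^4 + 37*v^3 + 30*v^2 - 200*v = (v - 5)*(v^4 - 7*v^3 + 2*v^2 + 40*v) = (v - 5)^2*(v^3 - 2*v^2 - 8*v) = (v - 5)^2*(v + 2)*(v^2 - 4*v) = v*(v - 5)^2*(v + 2)*(v - 4)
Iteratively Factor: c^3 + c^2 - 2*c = (c - 1)*(c^2 + 2*c) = c*(c - 1)*(c + 2)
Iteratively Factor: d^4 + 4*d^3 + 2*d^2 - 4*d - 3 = (d + 1)*(d^3 + 3*d^2 - d - 3) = (d - 1)*(d + 1)*(d^2 + 4*d + 3) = (d - 1)*(d + 1)*(d + 3)*(d + 1)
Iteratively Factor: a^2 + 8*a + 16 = (a + 4)*(a + 4)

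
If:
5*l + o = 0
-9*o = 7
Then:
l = 7/45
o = -7/9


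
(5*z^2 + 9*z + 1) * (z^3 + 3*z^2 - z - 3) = 5*z^5 + 24*z^4 + 23*z^3 - 21*z^2 - 28*z - 3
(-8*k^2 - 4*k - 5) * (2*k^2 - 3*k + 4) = -16*k^4 + 16*k^3 - 30*k^2 - k - 20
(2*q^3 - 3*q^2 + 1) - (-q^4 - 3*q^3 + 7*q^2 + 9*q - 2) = q^4 + 5*q^3 - 10*q^2 - 9*q + 3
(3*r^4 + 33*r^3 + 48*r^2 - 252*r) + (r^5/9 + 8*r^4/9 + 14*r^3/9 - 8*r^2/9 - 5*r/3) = r^5/9 + 35*r^4/9 + 311*r^3/9 + 424*r^2/9 - 761*r/3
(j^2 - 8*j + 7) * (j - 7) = j^3 - 15*j^2 + 63*j - 49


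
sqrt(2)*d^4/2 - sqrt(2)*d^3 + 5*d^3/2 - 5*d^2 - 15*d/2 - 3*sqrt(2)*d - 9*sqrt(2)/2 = (d - 3)*(d + sqrt(2))*(d + 3*sqrt(2)/2)*(sqrt(2)*d/2 + sqrt(2)/2)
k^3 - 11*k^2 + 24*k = k*(k - 8)*(k - 3)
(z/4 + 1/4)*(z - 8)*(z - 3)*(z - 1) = z^4/4 - 11*z^3/4 + 23*z^2/4 + 11*z/4 - 6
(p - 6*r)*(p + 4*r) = p^2 - 2*p*r - 24*r^2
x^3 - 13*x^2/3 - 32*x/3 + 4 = (x - 6)*(x - 1/3)*(x + 2)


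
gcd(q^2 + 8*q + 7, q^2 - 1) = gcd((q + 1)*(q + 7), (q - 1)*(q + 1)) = q + 1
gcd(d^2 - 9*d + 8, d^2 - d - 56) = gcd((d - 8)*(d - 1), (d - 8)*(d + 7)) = d - 8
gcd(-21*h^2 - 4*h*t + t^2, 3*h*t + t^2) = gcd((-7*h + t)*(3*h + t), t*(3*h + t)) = 3*h + t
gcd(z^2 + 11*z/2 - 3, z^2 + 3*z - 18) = z + 6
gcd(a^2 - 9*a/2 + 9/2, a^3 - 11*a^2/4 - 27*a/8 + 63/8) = a^2 - 9*a/2 + 9/2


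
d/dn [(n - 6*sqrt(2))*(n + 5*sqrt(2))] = 2*n - sqrt(2)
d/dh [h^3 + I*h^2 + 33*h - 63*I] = 3*h^2 + 2*I*h + 33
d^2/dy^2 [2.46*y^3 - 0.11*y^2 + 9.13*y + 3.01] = 14.76*y - 0.22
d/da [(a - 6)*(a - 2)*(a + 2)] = 3*a^2 - 12*a - 4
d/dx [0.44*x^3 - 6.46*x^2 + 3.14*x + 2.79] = 1.32*x^2 - 12.92*x + 3.14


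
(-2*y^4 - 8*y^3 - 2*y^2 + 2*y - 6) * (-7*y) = 14*y^5 + 56*y^4 + 14*y^3 - 14*y^2 + 42*y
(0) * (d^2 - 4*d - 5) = 0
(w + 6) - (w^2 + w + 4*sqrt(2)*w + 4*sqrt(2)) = -w^2 - 4*sqrt(2)*w - 4*sqrt(2) + 6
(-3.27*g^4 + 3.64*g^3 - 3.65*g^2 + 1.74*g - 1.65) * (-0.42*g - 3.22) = 1.3734*g^5 + 9.0006*g^4 - 10.1878*g^3 + 11.0222*g^2 - 4.9098*g + 5.313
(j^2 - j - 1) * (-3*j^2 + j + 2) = -3*j^4 + 4*j^3 + 4*j^2 - 3*j - 2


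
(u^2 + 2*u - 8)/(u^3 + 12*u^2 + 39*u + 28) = (u - 2)/(u^2 + 8*u + 7)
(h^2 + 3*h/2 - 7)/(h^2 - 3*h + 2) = (h + 7/2)/(h - 1)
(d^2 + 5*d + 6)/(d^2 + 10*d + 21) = (d + 2)/(d + 7)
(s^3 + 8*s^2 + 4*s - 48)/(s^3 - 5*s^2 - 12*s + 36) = (s^2 + 10*s + 24)/(s^2 - 3*s - 18)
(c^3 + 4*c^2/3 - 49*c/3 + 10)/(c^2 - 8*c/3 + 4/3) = (c^2 + 2*c - 15)/(c - 2)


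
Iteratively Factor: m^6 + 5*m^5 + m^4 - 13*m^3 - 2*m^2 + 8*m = (m + 2)*(m^5 + 3*m^4 - 5*m^3 - 3*m^2 + 4*m) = m*(m + 2)*(m^4 + 3*m^3 - 5*m^2 - 3*m + 4) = m*(m + 2)*(m + 4)*(m^3 - m^2 - m + 1) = m*(m - 1)*(m + 2)*(m + 4)*(m^2 - 1) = m*(m - 1)*(m + 1)*(m + 2)*(m + 4)*(m - 1)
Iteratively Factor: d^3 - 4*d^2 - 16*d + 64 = (d - 4)*(d^2 - 16) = (d - 4)^2*(d + 4)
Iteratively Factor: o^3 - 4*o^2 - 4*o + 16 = (o + 2)*(o^2 - 6*o + 8) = (o - 2)*(o + 2)*(o - 4)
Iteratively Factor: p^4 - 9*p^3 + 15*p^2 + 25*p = (p)*(p^3 - 9*p^2 + 15*p + 25) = p*(p - 5)*(p^2 - 4*p - 5) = p*(p - 5)*(p + 1)*(p - 5)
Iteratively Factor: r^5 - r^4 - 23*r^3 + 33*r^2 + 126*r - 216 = (r + 4)*(r^4 - 5*r^3 - 3*r^2 + 45*r - 54) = (r + 3)*(r + 4)*(r^3 - 8*r^2 + 21*r - 18) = (r - 2)*(r + 3)*(r + 4)*(r^2 - 6*r + 9) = (r - 3)*(r - 2)*(r + 3)*(r + 4)*(r - 3)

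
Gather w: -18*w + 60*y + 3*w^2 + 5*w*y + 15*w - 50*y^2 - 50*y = 3*w^2 + w*(5*y - 3) - 50*y^2 + 10*y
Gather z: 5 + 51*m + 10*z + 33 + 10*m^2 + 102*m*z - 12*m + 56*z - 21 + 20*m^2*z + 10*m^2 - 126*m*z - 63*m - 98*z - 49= 20*m^2 - 24*m + z*(20*m^2 - 24*m - 32) - 32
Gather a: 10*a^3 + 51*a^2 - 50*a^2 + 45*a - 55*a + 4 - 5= 10*a^3 + a^2 - 10*a - 1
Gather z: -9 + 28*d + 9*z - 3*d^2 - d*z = -3*d^2 + 28*d + z*(9 - d) - 9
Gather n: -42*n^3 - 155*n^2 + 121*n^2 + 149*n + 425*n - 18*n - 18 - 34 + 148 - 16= -42*n^3 - 34*n^2 + 556*n + 80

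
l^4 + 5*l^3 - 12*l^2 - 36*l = l*(l - 3)*(l + 2)*(l + 6)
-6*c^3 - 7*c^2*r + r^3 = (-3*c + r)*(c + r)*(2*c + r)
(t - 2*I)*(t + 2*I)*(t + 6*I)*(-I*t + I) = -I*t^4 + 6*t^3 + I*t^3 - 6*t^2 - 4*I*t^2 + 24*t + 4*I*t - 24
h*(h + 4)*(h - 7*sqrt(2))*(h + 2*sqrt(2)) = h^4 - 5*sqrt(2)*h^3 + 4*h^3 - 20*sqrt(2)*h^2 - 28*h^2 - 112*h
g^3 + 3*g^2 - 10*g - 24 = (g - 3)*(g + 2)*(g + 4)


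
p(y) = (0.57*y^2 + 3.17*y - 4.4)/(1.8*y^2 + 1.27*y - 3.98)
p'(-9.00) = -0.03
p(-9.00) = 0.10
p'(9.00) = -0.01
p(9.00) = 0.46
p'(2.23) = -0.11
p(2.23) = 0.71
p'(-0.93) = -1.68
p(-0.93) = 1.90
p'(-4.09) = -0.31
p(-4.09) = -0.37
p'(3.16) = -0.06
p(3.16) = 0.63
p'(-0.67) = -1.04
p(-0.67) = 1.56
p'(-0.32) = -0.63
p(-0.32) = 1.27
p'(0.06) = -0.42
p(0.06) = 1.08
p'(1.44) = -0.43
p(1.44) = 0.85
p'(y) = (-3.6*y - 1.27)*(0.57*y^2 + 3.17*y - 4.4)/(1.8*y^2 + 1.27*y - 3.98)^2 + (1.14*y + 3.17)/(1.8*y^2 + 1.27*y - 3.98)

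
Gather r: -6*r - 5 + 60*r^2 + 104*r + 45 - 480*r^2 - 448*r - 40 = -420*r^2 - 350*r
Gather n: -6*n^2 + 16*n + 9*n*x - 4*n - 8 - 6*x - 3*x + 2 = -6*n^2 + n*(9*x + 12) - 9*x - 6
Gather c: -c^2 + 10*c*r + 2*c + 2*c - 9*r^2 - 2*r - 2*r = -c^2 + c*(10*r + 4) - 9*r^2 - 4*r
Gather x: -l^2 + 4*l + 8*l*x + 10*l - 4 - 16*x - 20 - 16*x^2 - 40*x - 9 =-l^2 + 14*l - 16*x^2 + x*(8*l - 56) - 33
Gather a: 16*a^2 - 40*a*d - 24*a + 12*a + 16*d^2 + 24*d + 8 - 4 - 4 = 16*a^2 + a*(-40*d - 12) + 16*d^2 + 24*d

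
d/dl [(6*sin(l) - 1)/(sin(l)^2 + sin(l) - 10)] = (-6*sin(l)^2 + 2*sin(l) - 59)*cos(l)/(sin(l)^2 + sin(l) - 10)^2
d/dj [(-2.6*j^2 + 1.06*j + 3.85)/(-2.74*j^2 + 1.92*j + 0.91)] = (-2.0876*j^2 + 16.366*j - 6.4274)/(7.5076*j^4 - 10.5216*j^3 - 1.3004*j^2 + 3.4944*j + 0.8281)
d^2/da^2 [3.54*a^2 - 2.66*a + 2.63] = 7.08000000000000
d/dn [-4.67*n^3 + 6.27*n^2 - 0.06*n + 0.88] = -14.01*n^2 + 12.54*n - 0.06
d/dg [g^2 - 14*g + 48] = 2*g - 14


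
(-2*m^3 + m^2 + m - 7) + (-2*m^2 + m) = -2*m^3 - m^2 + 2*m - 7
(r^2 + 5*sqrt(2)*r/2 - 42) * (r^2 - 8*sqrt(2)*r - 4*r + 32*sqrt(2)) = r^4 - 11*sqrt(2)*r^3/2 - 4*r^3 - 82*r^2 + 22*sqrt(2)*r^2 + 328*r + 336*sqrt(2)*r - 1344*sqrt(2)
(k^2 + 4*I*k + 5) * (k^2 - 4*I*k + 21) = k^4 + 42*k^2 + 64*I*k + 105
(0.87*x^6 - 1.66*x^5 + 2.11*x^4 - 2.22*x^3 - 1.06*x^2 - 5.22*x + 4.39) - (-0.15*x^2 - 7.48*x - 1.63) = 0.87*x^6 - 1.66*x^5 + 2.11*x^4 - 2.22*x^3 - 0.91*x^2 + 2.26*x + 6.02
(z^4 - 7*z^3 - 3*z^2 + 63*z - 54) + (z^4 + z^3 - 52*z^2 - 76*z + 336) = 2*z^4 - 6*z^3 - 55*z^2 - 13*z + 282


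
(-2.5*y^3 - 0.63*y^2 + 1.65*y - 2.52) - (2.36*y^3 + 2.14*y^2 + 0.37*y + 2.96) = -4.86*y^3 - 2.77*y^2 + 1.28*y - 5.48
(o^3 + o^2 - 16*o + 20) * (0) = 0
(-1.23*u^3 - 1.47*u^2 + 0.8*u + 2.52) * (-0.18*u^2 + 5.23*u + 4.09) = 0.2214*u^5 - 6.1683*u^4 - 12.8628*u^3 - 2.2819*u^2 + 16.4516*u + 10.3068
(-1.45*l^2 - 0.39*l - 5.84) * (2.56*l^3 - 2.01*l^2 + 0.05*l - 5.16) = -3.712*l^5 + 1.9161*l^4 - 14.239*l^3 + 19.2009*l^2 + 1.7204*l + 30.1344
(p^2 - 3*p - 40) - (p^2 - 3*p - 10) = -30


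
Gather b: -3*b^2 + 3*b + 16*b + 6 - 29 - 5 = -3*b^2 + 19*b - 28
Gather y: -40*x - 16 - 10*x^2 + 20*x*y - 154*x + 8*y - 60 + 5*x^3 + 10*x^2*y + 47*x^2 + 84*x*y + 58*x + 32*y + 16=5*x^3 + 37*x^2 - 136*x + y*(10*x^2 + 104*x + 40) - 60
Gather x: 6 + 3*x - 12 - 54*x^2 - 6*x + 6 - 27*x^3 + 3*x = -27*x^3 - 54*x^2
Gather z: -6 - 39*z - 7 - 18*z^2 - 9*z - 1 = -18*z^2 - 48*z - 14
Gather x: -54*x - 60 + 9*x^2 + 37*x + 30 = 9*x^2 - 17*x - 30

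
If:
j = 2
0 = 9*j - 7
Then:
No Solution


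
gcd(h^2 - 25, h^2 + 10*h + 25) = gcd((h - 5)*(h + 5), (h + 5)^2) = h + 5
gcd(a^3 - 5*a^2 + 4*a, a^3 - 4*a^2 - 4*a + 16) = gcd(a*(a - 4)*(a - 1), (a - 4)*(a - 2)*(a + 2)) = a - 4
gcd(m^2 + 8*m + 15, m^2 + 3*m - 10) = m + 5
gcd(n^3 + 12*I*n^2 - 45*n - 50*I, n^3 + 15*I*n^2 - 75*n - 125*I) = n^2 + 10*I*n - 25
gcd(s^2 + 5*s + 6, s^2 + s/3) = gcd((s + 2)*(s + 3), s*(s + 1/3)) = 1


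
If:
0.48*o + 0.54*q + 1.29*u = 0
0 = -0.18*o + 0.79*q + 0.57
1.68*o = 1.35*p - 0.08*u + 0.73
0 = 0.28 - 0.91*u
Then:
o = -0.01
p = -0.54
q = -0.72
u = 0.31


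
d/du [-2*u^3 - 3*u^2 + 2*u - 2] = -6*u^2 - 6*u + 2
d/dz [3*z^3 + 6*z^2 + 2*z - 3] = 9*z^2 + 12*z + 2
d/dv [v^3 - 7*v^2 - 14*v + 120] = 3*v^2 - 14*v - 14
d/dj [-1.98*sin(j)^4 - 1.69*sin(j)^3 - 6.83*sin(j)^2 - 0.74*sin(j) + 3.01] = (-19.6*sin(j) + 1.98*sin(3*j) + 2.535*cos(2*j) - 3.275)*cos(j)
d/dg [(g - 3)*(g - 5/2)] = 2*g - 11/2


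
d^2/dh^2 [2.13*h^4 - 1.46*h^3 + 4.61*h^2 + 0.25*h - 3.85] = 25.56*h^2 - 8.76*h + 9.22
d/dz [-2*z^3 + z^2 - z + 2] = -6*z^2 + 2*z - 1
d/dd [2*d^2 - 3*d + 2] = 4*d - 3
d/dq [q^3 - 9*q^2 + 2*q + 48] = 3*q^2 - 18*q + 2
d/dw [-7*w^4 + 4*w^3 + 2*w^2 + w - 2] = -28*w^3 + 12*w^2 + 4*w + 1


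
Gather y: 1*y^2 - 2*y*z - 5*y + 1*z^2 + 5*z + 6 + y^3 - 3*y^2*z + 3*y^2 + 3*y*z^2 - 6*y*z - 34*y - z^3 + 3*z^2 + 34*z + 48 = y^3 + y^2*(4 - 3*z) + y*(3*z^2 - 8*z - 39) - z^3 + 4*z^2 + 39*z + 54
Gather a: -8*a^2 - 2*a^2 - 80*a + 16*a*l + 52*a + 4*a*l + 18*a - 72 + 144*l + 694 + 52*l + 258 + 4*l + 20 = -10*a^2 + a*(20*l - 10) + 200*l + 900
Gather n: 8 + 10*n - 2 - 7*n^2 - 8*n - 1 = -7*n^2 + 2*n + 5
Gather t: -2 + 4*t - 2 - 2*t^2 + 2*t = -2*t^2 + 6*t - 4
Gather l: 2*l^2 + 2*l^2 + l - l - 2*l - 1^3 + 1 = 4*l^2 - 2*l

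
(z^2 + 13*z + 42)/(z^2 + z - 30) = (z + 7)/(z - 5)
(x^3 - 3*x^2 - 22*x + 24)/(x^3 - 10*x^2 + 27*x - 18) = (x + 4)/(x - 3)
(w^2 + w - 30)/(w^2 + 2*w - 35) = (w + 6)/(w + 7)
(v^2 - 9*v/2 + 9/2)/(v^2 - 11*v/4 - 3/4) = 2*(2*v - 3)/(4*v + 1)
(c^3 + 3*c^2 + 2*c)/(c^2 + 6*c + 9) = c*(c^2 + 3*c + 2)/(c^2 + 6*c + 9)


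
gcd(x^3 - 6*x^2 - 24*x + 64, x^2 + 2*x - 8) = x^2 + 2*x - 8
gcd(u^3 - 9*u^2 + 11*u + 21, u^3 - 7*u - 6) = u^2 - 2*u - 3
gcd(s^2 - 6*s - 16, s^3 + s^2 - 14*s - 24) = s + 2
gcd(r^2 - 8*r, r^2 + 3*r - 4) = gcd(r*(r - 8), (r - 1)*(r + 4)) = 1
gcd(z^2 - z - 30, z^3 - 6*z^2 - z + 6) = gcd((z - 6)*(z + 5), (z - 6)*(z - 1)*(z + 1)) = z - 6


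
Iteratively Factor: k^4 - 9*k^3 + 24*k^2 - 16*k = (k - 4)*(k^3 - 5*k^2 + 4*k) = k*(k - 4)*(k^2 - 5*k + 4) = k*(k - 4)*(k - 1)*(k - 4)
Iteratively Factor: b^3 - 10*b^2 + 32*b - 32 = (b - 4)*(b^2 - 6*b + 8) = (b - 4)*(b - 2)*(b - 4)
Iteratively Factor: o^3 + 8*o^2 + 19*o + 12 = (o + 3)*(o^2 + 5*o + 4) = (o + 1)*(o + 3)*(o + 4)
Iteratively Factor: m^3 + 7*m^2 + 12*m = (m)*(m^2 + 7*m + 12) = m*(m + 4)*(m + 3)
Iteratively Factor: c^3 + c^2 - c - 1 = (c + 1)*(c^2 - 1) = (c + 1)^2*(c - 1)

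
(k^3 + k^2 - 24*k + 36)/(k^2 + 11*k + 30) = (k^2 - 5*k + 6)/(k + 5)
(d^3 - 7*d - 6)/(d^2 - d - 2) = (d^2 - d - 6)/(d - 2)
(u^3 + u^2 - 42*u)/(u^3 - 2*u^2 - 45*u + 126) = u/(u - 3)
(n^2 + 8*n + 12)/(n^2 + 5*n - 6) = (n + 2)/(n - 1)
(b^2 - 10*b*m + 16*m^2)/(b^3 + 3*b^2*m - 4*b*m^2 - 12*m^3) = (b - 8*m)/(b^2 + 5*b*m + 6*m^2)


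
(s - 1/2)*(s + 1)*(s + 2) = s^3 + 5*s^2/2 + s/2 - 1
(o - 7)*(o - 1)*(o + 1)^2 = o^4 - 6*o^3 - 8*o^2 + 6*o + 7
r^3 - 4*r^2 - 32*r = r*(r - 8)*(r + 4)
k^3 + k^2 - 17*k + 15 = (k - 3)*(k - 1)*(k + 5)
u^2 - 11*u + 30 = (u - 6)*(u - 5)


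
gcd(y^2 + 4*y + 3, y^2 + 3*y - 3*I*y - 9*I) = y + 3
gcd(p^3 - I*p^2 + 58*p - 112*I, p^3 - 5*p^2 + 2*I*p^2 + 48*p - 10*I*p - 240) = p + 8*I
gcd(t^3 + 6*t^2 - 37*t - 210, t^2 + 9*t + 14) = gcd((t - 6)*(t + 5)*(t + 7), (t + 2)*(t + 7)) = t + 7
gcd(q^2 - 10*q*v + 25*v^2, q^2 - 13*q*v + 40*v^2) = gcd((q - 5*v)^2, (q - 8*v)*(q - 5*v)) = q - 5*v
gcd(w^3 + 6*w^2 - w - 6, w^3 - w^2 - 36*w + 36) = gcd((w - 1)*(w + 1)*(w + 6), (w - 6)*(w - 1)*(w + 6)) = w^2 + 5*w - 6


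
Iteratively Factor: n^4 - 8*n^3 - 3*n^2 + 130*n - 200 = (n - 5)*(n^3 - 3*n^2 - 18*n + 40) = (n - 5)*(n + 4)*(n^2 - 7*n + 10) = (n - 5)*(n - 2)*(n + 4)*(n - 5)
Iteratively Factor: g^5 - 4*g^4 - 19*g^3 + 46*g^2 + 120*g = (g + 3)*(g^4 - 7*g^3 + 2*g^2 + 40*g) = (g - 5)*(g + 3)*(g^3 - 2*g^2 - 8*g) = g*(g - 5)*(g + 3)*(g^2 - 2*g - 8) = g*(g - 5)*(g - 4)*(g + 3)*(g + 2)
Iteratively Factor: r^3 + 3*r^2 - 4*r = (r + 4)*(r^2 - r) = r*(r + 4)*(r - 1)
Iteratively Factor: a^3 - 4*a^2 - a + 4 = (a - 1)*(a^2 - 3*a - 4) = (a - 1)*(a + 1)*(a - 4)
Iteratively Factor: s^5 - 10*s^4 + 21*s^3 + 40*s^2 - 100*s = (s)*(s^4 - 10*s^3 + 21*s^2 + 40*s - 100) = s*(s - 2)*(s^3 - 8*s^2 + 5*s + 50) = s*(s - 5)*(s - 2)*(s^2 - 3*s - 10) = s*(s - 5)*(s - 2)*(s + 2)*(s - 5)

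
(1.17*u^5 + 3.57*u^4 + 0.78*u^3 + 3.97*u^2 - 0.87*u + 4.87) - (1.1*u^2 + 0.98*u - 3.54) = 1.17*u^5 + 3.57*u^4 + 0.78*u^3 + 2.87*u^2 - 1.85*u + 8.41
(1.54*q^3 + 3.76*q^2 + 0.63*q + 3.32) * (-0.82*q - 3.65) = -1.2628*q^4 - 8.7042*q^3 - 14.2406*q^2 - 5.0219*q - 12.118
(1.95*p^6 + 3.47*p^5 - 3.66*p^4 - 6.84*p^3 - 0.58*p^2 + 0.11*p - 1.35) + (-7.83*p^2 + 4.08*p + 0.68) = 1.95*p^6 + 3.47*p^5 - 3.66*p^4 - 6.84*p^3 - 8.41*p^2 + 4.19*p - 0.67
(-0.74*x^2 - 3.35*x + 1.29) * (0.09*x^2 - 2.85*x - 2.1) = -0.0666*x^4 + 1.8075*x^3 + 11.2176*x^2 + 3.3585*x - 2.709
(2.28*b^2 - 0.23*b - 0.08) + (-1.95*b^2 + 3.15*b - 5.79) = 0.33*b^2 + 2.92*b - 5.87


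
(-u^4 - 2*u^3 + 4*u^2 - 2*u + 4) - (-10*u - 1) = -u^4 - 2*u^3 + 4*u^2 + 8*u + 5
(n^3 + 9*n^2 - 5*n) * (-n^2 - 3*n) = -n^5 - 12*n^4 - 22*n^3 + 15*n^2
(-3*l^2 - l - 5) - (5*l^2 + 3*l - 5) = -8*l^2 - 4*l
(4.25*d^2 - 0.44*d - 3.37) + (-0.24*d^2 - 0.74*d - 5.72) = 4.01*d^2 - 1.18*d - 9.09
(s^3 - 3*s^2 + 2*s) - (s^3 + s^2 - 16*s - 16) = -4*s^2 + 18*s + 16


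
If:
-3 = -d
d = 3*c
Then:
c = 1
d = 3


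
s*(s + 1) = s^2 + s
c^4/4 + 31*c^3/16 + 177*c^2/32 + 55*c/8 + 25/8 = (c/2 + 1)^2*(c + 5/4)*(c + 5/2)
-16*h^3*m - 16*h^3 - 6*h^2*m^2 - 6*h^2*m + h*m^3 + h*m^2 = (-8*h + m)*(2*h + m)*(h*m + h)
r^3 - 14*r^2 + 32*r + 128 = (r - 8)^2*(r + 2)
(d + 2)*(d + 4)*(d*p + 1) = d^3*p + 6*d^2*p + d^2 + 8*d*p + 6*d + 8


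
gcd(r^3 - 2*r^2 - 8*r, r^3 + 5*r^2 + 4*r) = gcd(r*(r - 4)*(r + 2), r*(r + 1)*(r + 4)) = r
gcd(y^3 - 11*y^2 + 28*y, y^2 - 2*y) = y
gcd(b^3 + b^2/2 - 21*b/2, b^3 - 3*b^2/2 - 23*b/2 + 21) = b^2 + b/2 - 21/2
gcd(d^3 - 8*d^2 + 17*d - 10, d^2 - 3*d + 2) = d^2 - 3*d + 2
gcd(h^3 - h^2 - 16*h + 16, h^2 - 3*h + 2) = h - 1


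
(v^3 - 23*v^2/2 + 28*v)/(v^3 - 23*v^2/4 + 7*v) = 2*(2*v^2 - 23*v + 56)/(4*v^2 - 23*v + 28)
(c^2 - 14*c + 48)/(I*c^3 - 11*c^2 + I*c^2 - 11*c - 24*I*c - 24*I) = I*(-c^2 + 14*c - 48)/(c^3 + c^2*(1 + 11*I) + c*(-24 + 11*I) - 24)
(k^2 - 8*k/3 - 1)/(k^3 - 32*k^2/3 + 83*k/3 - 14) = (3*k + 1)/(3*k^2 - 23*k + 14)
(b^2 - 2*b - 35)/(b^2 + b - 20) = (b - 7)/(b - 4)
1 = 1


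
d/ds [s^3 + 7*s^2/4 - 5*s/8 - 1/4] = 3*s^2 + 7*s/2 - 5/8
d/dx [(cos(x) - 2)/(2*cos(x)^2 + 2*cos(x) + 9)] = (-8*cos(x) + cos(2*x) - 12)*sin(x)/(2*cos(x) + cos(2*x) + 10)^2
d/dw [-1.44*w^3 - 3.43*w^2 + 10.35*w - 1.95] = -4.32*w^2 - 6.86*w + 10.35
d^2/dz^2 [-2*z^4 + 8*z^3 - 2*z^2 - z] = -24*z^2 + 48*z - 4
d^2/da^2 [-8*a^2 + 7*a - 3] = -16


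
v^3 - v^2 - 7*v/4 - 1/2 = (v - 2)*(v + 1/2)^2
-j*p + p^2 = p*(-j + p)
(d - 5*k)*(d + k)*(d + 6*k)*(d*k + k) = d^4*k + 2*d^3*k^2 + d^3*k - 29*d^2*k^3 + 2*d^2*k^2 - 30*d*k^4 - 29*d*k^3 - 30*k^4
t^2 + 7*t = t*(t + 7)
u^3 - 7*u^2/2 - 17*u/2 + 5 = (u - 5)*(u - 1/2)*(u + 2)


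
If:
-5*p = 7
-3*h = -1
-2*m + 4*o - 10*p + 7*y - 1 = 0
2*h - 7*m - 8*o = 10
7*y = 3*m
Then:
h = 1/3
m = 10/3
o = -49/12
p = -7/5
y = 10/7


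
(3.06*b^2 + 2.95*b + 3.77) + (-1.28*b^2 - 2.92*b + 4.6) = 1.78*b^2 + 0.0300000000000002*b + 8.37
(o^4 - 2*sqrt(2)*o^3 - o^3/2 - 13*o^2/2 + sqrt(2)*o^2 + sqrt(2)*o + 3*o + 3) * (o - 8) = o^5 - 17*o^4/2 - 2*sqrt(2)*o^4 - 5*o^3/2 + 17*sqrt(2)*o^3 - 7*sqrt(2)*o^2 + 55*o^2 - 21*o - 8*sqrt(2)*o - 24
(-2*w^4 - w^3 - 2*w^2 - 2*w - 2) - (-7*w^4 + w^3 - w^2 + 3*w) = 5*w^4 - 2*w^3 - w^2 - 5*w - 2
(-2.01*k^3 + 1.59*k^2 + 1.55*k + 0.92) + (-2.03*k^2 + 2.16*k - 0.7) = -2.01*k^3 - 0.44*k^2 + 3.71*k + 0.22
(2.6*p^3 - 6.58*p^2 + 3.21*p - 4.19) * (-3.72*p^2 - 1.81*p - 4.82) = -9.672*p^5 + 19.7716*p^4 - 12.5634*p^3 + 41.4923*p^2 - 7.8883*p + 20.1958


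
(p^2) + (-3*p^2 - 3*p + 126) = -2*p^2 - 3*p + 126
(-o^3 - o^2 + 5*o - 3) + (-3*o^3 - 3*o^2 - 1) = -4*o^3 - 4*o^2 + 5*o - 4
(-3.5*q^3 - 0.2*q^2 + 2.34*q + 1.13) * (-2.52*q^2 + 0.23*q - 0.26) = 8.82*q^5 - 0.301*q^4 - 5.0328*q^3 - 2.2574*q^2 - 0.3485*q - 0.2938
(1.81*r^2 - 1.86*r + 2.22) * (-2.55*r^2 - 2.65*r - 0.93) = -4.6155*r^4 - 0.0534999999999997*r^3 - 2.4153*r^2 - 4.1532*r - 2.0646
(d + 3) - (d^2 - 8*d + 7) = -d^2 + 9*d - 4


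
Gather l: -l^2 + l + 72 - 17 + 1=-l^2 + l + 56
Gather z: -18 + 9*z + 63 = 9*z + 45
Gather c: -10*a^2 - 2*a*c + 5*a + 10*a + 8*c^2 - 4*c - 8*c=-10*a^2 + 15*a + 8*c^2 + c*(-2*a - 12)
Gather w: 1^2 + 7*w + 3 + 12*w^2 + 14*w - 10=12*w^2 + 21*w - 6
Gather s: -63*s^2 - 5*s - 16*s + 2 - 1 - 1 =-63*s^2 - 21*s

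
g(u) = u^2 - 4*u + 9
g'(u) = 2*u - 4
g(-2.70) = 27.09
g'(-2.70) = -9.40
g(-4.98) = 53.72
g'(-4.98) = -13.96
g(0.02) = 8.92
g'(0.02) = -3.96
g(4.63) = 11.92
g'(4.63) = 5.26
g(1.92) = 5.01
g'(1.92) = -0.16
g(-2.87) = 28.72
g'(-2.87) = -9.74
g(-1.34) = 16.16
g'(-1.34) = -6.68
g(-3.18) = 31.83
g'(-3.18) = -10.36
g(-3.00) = 30.00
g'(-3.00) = -10.00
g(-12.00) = 201.00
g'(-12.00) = -28.00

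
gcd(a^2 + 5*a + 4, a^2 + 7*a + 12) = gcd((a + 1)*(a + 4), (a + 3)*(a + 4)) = a + 4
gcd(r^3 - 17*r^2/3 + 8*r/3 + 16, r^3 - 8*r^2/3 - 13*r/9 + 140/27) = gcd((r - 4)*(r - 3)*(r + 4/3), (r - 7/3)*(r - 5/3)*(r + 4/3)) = r + 4/3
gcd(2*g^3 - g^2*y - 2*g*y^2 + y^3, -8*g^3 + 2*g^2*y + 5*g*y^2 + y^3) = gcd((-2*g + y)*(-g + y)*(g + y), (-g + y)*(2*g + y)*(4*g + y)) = -g + y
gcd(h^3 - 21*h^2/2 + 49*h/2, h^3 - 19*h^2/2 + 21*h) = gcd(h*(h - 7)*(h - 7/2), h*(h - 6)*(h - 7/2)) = h^2 - 7*h/2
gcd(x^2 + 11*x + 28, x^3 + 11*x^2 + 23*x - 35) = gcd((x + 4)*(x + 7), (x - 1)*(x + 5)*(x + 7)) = x + 7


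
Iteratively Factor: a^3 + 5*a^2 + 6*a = (a)*(a^2 + 5*a + 6) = a*(a + 3)*(a + 2)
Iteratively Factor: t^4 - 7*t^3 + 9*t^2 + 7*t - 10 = (t - 5)*(t^3 - 2*t^2 - t + 2) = (t - 5)*(t + 1)*(t^2 - 3*t + 2) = (t - 5)*(t - 2)*(t + 1)*(t - 1)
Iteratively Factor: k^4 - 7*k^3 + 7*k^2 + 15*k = (k - 5)*(k^3 - 2*k^2 - 3*k) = (k - 5)*(k + 1)*(k^2 - 3*k) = (k - 5)*(k - 3)*(k + 1)*(k)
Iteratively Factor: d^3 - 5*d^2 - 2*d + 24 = (d - 3)*(d^2 - 2*d - 8) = (d - 4)*(d - 3)*(d + 2)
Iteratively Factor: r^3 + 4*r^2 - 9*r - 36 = (r + 3)*(r^2 + r - 12) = (r + 3)*(r + 4)*(r - 3)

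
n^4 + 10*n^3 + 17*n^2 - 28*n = n*(n - 1)*(n + 4)*(n + 7)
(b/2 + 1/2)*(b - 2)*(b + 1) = b^3/2 - 3*b/2 - 1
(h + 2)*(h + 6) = h^2 + 8*h + 12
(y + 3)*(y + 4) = y^2 + 7*y + 12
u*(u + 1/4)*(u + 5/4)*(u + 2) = u^4 + 7*u^3/2 + 53*u^2/16 + 5*u/8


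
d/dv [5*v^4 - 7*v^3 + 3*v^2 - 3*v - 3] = 20*v^3 - 21*v^2 + 6*v - 3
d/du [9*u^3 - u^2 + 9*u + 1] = 27*u^2 - 2*u + 9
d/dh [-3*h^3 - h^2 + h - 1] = -9*h^2 - 2*h + 1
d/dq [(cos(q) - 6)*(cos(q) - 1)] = (7 - 2*cos(q))*sin(q)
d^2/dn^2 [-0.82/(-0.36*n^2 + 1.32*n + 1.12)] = (0.212544*n^2 - 0.779328*n - 0.82*(0.72*n - 1.32)*(1.44*n - 2.64) - 0.661248)/(-0.36*n^2 + 1.32*n + 1.12)^3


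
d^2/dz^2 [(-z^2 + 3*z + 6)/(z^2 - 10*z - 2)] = 2*(-7*z^3 + 12*z^2 - 162*z + 548)/(z^6 - 30*z^5 + 294*z^4 - 880*z^3 - 588*z^2 - 120*z - 8)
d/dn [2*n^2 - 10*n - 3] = 4*n - 10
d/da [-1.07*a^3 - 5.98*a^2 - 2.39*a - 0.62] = -3.21*a^2 - 11.96*a - 2.39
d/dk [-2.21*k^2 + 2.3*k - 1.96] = 2.3 - 4.42*k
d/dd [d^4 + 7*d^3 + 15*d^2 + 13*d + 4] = 4*d^3 + 21*d^2 + 30*d + 13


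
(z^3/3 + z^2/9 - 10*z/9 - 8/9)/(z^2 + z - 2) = (3*z^3 + z^2 - 10*z - 8)/(9*(z^2 + z - 2))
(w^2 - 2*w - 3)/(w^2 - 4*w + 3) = (w + 1)/(w - 1)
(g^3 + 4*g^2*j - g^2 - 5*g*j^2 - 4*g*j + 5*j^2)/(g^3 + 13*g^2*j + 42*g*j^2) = (g^3 + 4*g^2*j - g^2 - 5*g*j^2 - 4*g*j + 5*j^2)/(g*(g^2 + 13*g*j + 42*j^2))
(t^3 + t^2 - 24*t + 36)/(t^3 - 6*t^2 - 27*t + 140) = (t^3 + t^2 - 24*t + 36)/(t^3 - 6*t^2 - 27*t + 140)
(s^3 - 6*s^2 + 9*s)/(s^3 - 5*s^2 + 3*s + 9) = s/(s + 1)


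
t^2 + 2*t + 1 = (t + 1)^2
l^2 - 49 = (l - 7)*(l + 7)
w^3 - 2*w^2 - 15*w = w*(w - 5)*(w + 3)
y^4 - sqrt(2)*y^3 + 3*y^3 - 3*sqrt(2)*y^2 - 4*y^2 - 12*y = y*(y + 3)*(y - 2*sqrt(2))*(y + sqrt(2))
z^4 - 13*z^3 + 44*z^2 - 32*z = z*(z - 8)*(z - 4)*(z - 1)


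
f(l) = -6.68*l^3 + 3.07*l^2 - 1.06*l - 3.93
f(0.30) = -4.15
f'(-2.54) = -145.95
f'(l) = -20.04*l^2 + 6.14*l - 1.06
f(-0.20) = -3.54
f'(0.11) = -0.63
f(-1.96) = 60.24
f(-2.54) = 128.03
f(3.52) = -260.97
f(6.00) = -1342.65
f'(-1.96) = -90.08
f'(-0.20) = -3.09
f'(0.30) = -1.02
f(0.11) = -4.02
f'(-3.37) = -249.34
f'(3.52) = -227.75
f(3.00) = -159.84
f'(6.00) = -685.66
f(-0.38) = -2.72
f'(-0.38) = -6.29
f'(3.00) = -163.00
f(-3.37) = 290.17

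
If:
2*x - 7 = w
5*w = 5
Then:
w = 1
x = 4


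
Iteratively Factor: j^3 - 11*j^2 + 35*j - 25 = (j - 1)*(j^2 - 10*j + 25) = (j - 5)*(j - 1)*(j - 5)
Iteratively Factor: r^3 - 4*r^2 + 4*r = (r - 2)*(r^2 - 2*r) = r*(r - 2)*(r - 2)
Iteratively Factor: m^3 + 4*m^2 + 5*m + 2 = (m + 2)*(m^2 + 2*m + 1) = (m + 1)*(m + 2)*(m + 1)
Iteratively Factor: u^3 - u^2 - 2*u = (u - 2)*(u^2 + u) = (u - 2)*(u + 1)*(u)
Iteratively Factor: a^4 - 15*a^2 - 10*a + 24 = (a + 2)*(a^3 - 2*a^2 - 11*a + 12) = (a + 2)*(a + 3)*(a^2 - 5*a + 4) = (a - 1)*(a + 2)*(a + 3)*(a - 4)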